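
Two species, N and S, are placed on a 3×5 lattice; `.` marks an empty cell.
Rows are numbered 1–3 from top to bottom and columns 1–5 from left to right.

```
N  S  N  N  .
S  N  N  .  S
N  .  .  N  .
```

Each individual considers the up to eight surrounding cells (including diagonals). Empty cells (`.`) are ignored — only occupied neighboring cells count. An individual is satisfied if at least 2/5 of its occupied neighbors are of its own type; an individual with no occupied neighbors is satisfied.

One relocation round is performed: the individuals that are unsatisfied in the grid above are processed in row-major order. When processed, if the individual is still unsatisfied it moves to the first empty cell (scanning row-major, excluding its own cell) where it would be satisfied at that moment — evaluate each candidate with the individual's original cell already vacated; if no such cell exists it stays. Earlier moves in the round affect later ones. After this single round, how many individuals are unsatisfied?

Initially unsatisfied (in order): (1,1), (1,2), (2,1), (2,5).
  (1,1) → (1,5).
  (1,2) → (1,1).
  (2,1) → (3,5).
  (2,5): no empty cell satisfies it; stays.
Resulting grid:
S . N N N
. N N . S
N . . N S
Unsatisfied now: (1,1), (2,5), (3,4).

3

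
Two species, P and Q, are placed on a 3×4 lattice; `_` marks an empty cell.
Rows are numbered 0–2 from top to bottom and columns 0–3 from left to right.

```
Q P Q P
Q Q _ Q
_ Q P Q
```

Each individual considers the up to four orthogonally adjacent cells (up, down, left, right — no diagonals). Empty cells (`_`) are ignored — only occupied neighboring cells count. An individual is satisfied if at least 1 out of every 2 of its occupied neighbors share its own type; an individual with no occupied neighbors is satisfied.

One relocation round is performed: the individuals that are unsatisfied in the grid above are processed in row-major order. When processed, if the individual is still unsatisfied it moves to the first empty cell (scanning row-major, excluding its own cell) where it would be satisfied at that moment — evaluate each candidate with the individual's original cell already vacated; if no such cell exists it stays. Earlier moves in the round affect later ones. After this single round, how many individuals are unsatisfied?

1

Initially unsatisfied (in order): (0,1), (0,2), (0,3), (2,2).
  (0,1): no empty cell satisfies it; stays.
  (0,2) → (1,2).
  (0,3) → (0,2).
  (2,2) → (0,3).
Resulting grid:
Q P P P
Q Q Q Q
_ Q _ Q
Unsatisfied now: (0,1).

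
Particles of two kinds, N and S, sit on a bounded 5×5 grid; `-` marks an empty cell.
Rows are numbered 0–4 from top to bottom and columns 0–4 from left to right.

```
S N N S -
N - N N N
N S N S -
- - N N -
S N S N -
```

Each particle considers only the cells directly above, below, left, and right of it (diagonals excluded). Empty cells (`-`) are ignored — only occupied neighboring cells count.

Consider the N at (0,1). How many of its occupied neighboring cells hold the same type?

Occupied neighbors of (0,1): (0,0)=S, (0,2)=N.
Same type (N): 1 of 2.

1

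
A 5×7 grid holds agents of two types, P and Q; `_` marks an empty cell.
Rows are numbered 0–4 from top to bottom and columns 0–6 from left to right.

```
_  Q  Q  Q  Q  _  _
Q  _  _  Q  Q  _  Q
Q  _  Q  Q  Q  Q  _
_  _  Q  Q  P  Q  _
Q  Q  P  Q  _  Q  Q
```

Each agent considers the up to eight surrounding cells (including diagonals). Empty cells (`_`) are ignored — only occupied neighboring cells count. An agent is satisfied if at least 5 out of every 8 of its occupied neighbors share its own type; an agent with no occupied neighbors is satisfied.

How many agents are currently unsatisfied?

3

(0,1)Q 2/2 ok
(0,2)Q 3/3 ok
(0,3)Q 4/4 ok
(0,4)Q 3/3 ok
(1,0)Q 2/2 ok
(1,3)Q 7/7 ok
(1,4)Q 6/6 ok
(1,6)Q 1/1 ok
(2,0)Q 1/1 ok
(2,2)Q 4/4 ok
(2,3)Q 6/7 ok
(2,4)Q 6/7 ok
(2,5)Q 4/5 ok
(3,2)Q 5/6 ok
(3,3)Q 5/7 ok
(3,4)P 0/7 unhappy
(3,5)Q 4/5 ok
(4,0)Q 1/1 ok
(4,1)Q 2/3 ok
(4,2)P 0/4 unhappy
(4,3)Q 2/4 unhappy
(4,5)Q 2/3 ok
(4,6)Q 2/2 ok
Unsatisfied: (3,4), (4,2), (4,3) — 3 in total.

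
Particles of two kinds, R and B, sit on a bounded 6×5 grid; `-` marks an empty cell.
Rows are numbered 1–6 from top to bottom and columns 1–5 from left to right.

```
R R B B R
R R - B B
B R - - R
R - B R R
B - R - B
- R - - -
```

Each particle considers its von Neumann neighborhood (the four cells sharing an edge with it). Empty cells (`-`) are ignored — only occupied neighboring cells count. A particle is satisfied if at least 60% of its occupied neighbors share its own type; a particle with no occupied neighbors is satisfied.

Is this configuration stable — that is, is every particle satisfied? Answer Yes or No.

(1,1)R 2/2 ✓
(1,2)R 2/3 ✓
(1,3)B 1/2 ✗
(1,4)B 2/3 ✓
(1,5)R 0/2 ✗
(2,1)R 2/3 ✓
(2,2)R 3/3 ✓
(2,4)B 2/2 ✓
(2,5)B 1/3 ✗
(3,1)B 0/3 ✗
(3,2)R 1/2 ✗
(3,5)R 1/2 ✗
(4,1)R 0/2 ✗
(4,3)B 0/2 ✗
(4,4)R 1/2 ✗
(4,5)R 2/3 ✓
(5,1)B 0/1 ✗
(5,3)R 0/1 ✗
(5,5)B 0/1 ✗
(6,2)R 0/0 ✓
For instance (1,3) has only 1/2 same-type neighbors, below 3/5.

No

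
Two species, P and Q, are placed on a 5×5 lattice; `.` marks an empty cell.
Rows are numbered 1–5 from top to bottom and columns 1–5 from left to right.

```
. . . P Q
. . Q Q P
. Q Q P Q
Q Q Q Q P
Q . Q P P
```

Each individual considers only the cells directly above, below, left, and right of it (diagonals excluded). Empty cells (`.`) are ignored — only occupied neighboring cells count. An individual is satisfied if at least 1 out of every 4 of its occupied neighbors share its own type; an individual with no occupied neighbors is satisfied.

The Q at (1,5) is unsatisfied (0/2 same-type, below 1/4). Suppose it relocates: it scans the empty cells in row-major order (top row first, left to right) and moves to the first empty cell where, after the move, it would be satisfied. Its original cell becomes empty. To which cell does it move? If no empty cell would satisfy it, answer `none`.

(1,1)

Vacating (1,5). Empty cells in order:
  (1,1): 0/0 same-type → satisfied — stop here.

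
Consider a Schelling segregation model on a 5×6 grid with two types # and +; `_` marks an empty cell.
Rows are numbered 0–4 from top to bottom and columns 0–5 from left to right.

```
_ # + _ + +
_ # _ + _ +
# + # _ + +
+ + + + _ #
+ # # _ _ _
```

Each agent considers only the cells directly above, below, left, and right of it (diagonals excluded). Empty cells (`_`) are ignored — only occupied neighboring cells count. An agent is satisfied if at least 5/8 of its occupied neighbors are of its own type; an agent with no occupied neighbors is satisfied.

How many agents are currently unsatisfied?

11

Row 0: (0,1)# 1/2 not · (0,2)+ 0/1 not · (0,4)+ 1/1 satisfied · (0,5)+ 2/2 satisfied
Row 1: (1,1)# 1/2 not · (1,3)+ 0/0 satisfied · (1,5)+ 2/2 satisfied
Row 2: (2,0)# 0/2 not · (2,1)+ 1/4 not · (2,2)# 0/2 not · (2,4)+ 1/1 satisfied · (2,5)+ 2/3 satisfied
Row 3: (3,0)+ 2/3 satisfied · (3,1)+ 3/4 satisfied · (3,2)+ 2/4 not · (3,3)+ 1/1 satisfied · (3,5)# 0/1 not
Row 4: (4,0)+ 1/2 not · (4,1)# 1/3 not · (4,2)# 1/2 not
Unsatisfied: (0,1), (0,2), (1,1), (2,0), (2,1), (2,2), (3,2), (3,5), (4,0), (4,1), (4,2) — 11 in total.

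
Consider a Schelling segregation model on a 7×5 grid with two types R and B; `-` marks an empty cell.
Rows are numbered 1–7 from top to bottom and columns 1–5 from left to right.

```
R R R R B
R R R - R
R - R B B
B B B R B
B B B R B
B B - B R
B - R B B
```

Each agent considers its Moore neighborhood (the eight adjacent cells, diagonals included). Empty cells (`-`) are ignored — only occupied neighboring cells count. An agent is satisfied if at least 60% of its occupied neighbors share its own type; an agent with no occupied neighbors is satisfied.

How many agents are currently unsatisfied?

(1,1)R 3/3 ✓
(1,2)R 5/5 ✓
(1,3)R 4/4 ✓
(1,4)R 3/4 ✓
(1,5)B 0/2 ✗
(2,1)R 4/4 ✓
(2,2)R 7/7 ✓
(2,3)R 5/6 ✓
(2,5)R 1/4 ✗
(3,1)R 2/4 ✗
(3,3)R 3/6 ✗
(3,4)B 3/7 ✗
(3,5)B 2/4 ✗
(4,1)B 3/4 ✓
(4,2)B 5/7 ✓
(4,3)B 4/7 ✗
(4,4)R 2/8 ✗
(4,5)B 3/5 ✓
(5,1)B 5/5 ✓
(5,2)B 7/7 ✓
(5,3)B 5/7 ✓
(5,4)R 2/7 ✗
(5,5)B 2/5 ✗
(6,1)B 4/4 ✓
(6,2)B 5/6 ✓
(6,4)B 4/7 ✗
(6,5)R 1/5 ✗
(7,1)B 2/2 ✓
(7,3)R 0/3 ✗
(7,4)B 2/4 ✗
(7,5)B 2/3 ✓
Unsatisfied: (1,5), (2,5), (3,1), (3,3), (3,4), (3,5), (4,3), (4,4), (5,4), (5,5), (6,4), (6,5), (7,3), (7,4) — 14 in total.

14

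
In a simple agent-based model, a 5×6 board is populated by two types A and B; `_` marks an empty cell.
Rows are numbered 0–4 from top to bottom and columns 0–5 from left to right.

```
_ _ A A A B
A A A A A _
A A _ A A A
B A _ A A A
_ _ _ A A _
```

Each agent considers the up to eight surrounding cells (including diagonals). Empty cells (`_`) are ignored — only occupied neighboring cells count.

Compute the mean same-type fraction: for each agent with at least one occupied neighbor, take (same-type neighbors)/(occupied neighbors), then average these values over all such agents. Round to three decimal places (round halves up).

0.853

Row 0: (0,2)A 4/4 · (0,3)A 5/5 · (0,4)A 3/4 · (0,5)B 0/2
Row 1: (1,0)A 3/3 · (1,1)A 5/5 · (1,2)A 6/6 · (1,3)A 7/7 · (1,4)A 6/7
Row 2: (2,0)A 4/5 · (2,1)A 5/6 · (2,3)A 6/6 · (2,4)A 7/7 · (2,5)A 4/4
Row 3: (3,0)B 0/3 · (3,1)A 2/3 · (3,3)A 5/5 · (3,4)A 7/7 · (3,5)A 4/4
Row 4: (4,3)A 3/3 · (4,4)A 4/4
Sum over 21 agents: 4/4 + 5/5 + 3/4 + 0/2 + 3/3 + 5/5 + 6/6 + 7/7 + 6/7 + 4/5 + 5/6 + 6/6 + 7/7 + 4/4 + 0/3 + 2/3 + 5/5 + 7/7 + 4/4 + 3/3 + 4/4 = 2507/140; mean = 2507/140 ÷ 21 = 2507/2940 = 0.852721… → 0.853.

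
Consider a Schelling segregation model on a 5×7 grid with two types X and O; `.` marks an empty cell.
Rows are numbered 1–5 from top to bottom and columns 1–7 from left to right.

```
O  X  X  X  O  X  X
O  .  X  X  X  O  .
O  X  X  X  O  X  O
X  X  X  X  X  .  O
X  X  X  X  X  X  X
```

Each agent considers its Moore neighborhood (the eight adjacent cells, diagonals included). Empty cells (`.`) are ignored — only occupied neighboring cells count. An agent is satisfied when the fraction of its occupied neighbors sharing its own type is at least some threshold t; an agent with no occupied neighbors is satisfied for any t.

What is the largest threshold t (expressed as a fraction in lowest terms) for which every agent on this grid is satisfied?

(1,1)O 1/2
(1,2)X 2/4
(1,3)X 4/4
(1,4)X 4/5
(1,5)O 1/5
(1,6)X 2/4
(1,7)X 1/2
(2,1)O 2/4
(2,3)X 7/7
(2,4)X 6/8
(2,5)X 5/8
(2,6)O 3/7
(3,1)O 1/4
(3,2)X 5/7
(3,3)X 7/7
(3,4)X 7/8
(3,5)O 1/7
(3,6)X 2/6
(3,7)O 2/3
(4,1)X 4/5
(4,2)X 7/8
(4,3)X 8/8
(4,4)X 7/8
(4,5)X 6/7
(4,7)O 1/4
(5,1)X 3/3
(5,2)X 5/5
(5,3)X 5/5
(5,4)X 5/5
(5,5)X 4/4
(5,6)X 3/4
(5,7)X 1/2
The smallest same-type fraction is 1/7 at (3,5), which reduces to 1/7. Any threshold above that leaves this agent unsatisfied.

1/7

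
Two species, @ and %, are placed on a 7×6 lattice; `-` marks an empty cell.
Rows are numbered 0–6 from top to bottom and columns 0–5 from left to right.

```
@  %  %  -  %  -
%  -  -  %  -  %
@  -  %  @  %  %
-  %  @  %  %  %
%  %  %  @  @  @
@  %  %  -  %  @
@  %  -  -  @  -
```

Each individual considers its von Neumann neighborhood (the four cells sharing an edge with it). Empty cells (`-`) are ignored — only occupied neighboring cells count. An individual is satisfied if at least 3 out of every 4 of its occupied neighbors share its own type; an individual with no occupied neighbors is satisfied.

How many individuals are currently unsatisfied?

23

Row 0: (0,0)@ 0/2 ✗ · (0,1)% 1/2 ✗ · (0,2)% 1/1 ✓ · (0,4)% 0/0 ✓
Row 1: (1,0)% 0/2 ✗ · (1,3)% 0/1 ✗ · (1,5)% 1/1 ✓
Row 2: (2,0)@ 0/1 ✗ · (2,2)% 0/2 ✗ · (2,3)@ 0/4 ✗ · (2,4)% 2/3 ✗ · (2,5)% 3/3 ✓
Row 3: (3,1)% 1/2 ✗ · (3,2)@ 0/4 ✗ · (3,3)% 1/4 ✗ · (3,4)% 3/4 ✓ · (3,5)% 2/3 ✗
Row 4: (4,0)% 1/2 ✗ · (4,1)% 4/4 ✓ · (4,2)% 2/4 ✗ · (4,3)@ 1/3 ✗ · (4,4)@ 2/4 ✗ · (4,5)@ 2/3 ✗
Row 5: (5,0)@ 1/3 ✗ · (5,1)% 3/4 ✓ · (5,2)% 2/2 ✓ · (5,4)% 0/3 ✗ · (5,5)@ 1/2 ✗
Row 6: (6,0)@ 1/2 ✗ · (6,1)% 1/2 ✗ · (6,4)@ 0/1 ✗
Unsatisfied: (0,0), (0,1), (1,0), (1,3), (2,0), (2,2), (2,3), (2,4), (3,1), (3,2), (3,3), (3,5), (4,0), (4,2), (4,3), (4,4), (4,5), (5,0), (5,4), (5,5), (6,0), (6,1), (6,4) — 23 in total.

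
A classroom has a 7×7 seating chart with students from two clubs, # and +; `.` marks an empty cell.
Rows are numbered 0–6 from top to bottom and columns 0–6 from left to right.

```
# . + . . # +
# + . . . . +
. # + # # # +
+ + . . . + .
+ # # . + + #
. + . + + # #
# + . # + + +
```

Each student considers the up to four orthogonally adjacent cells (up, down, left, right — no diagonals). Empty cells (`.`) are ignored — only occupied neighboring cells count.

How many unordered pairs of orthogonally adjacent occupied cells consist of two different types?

Scan each occupied cell's neighbors to the right and below so each pair is counted once.
From row 0: 1 unlike of 3 pairs (running 1/3).
From row 1: 2 unlike of 3 pairs (running 3/6).
From row 2: 5 unlike of 7 pairs (running 8/13).
From row 3: 1 unlike of 4 pairs (running 9/17).
From row 4: 4 unlike of 8 pairs (running 13/25).
From row 5: 4 unlike of 8 pairs (running 17/33).
From row 6: 2 unlike of 4 pairs (running 19/37).
Total adjacent occupied pairs: 37; unlike-type pairs: 19.

19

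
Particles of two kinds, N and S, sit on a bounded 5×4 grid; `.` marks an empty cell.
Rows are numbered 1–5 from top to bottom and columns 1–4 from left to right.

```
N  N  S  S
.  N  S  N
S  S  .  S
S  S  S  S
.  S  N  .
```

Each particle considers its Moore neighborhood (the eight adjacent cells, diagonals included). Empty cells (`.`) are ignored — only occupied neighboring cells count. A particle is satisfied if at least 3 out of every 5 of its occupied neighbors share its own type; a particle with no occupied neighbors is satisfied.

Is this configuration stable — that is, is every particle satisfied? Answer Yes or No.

(1,1)N 2/2 satisfied
(1,2)N 2/4 not
(1,3)S 2/5 not
(1,4)S 2/3 satisfied
(2,2)N 2/6 not
(2,3)S 4/7 not
(2,4)N 0/4 not
(3,1)S 3/4 satisfied
(3,2)S 5/6 satisfied
(3,4)S 3/4 satisfied
(4,1)S 4/4 satisfied
(4,2)S 5/6 satisfied
(4,3)S 5/6 satisfied
(4,4)S 2/3 satisfied
(5,2)S 3/4 satisfied
(5,3)N 0/4 not
For instance (1,2) has only 2/4 same-type neighbors, below 3/5.

No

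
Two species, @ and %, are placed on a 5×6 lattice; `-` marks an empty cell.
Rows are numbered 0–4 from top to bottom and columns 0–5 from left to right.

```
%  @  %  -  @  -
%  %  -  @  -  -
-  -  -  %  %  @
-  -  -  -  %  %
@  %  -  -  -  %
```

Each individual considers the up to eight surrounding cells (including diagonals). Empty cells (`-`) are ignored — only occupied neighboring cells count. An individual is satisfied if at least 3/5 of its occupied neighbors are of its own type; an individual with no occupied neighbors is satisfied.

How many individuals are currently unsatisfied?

Row 0: (0,0)% 2/3 ok · (0,1)@ 0/4 unhappy · (0,2)% 1/3 unhappy · (0,4)@ 1/1 ok
Row 1: (1,0)% 2/3 ok · (1,1)% 3/4 ok · (1,3)@ 1/4 unhappy
Row 2: (2,3)% 2/3 ok · (2,4)% 3/5 ok · (2,5)@ 0/3 unhappy
Row 3: (3,4)% 4/5 ok · (3,5)% 3/4 ok
Row 4: (4,0)@ 0/1 unhappy · (4,1)% 0/1 unhappy · (4,5)% 2/2 ok
Unsatisfied: (0,1), (0,2), (1,3), (2,5), (4,0), (4,1) — 6 in total.

6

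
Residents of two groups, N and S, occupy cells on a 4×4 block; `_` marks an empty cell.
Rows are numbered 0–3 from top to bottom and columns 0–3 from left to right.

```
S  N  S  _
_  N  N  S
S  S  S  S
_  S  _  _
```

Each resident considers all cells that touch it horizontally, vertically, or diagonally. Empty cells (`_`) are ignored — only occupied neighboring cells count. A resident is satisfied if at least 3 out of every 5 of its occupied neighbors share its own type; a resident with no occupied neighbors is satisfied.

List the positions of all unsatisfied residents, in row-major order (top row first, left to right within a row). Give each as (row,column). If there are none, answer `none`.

(0,0), (0,1), (0,2), (1,1), (1,2)

Row 0: (0,0)S 0/2 ✗ · (0,1)N 2/4 ✗ · (0,2)S 1/4 ✗
Row 1: (1,1)N 2/7 ✗ · (1,2)N 2/7 ✗ · (1,3)S 3/4 ✓
Row 2: (2,0)S 2/3 ✓ · (2,1)S 3/5 ✓ · (2,2)S 4/6 ✓ · (2,3)S 2/3 ✓
Row 3: (3,1)S 3/3 ✓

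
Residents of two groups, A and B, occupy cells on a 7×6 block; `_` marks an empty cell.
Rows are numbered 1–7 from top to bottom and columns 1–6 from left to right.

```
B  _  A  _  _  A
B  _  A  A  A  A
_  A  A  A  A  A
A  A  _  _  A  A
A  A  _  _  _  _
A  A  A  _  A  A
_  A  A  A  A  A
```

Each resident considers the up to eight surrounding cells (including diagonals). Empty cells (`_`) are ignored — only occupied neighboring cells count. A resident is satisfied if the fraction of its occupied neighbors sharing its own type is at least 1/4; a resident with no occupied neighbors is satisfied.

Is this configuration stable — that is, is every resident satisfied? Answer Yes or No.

Yes

Row 1: (1,1)B 1/1 ok · (1,3)A 2/2 ok · (1,6)A 2/2 ok
Row 2: (2,1)B 1/2 ok · (2,3)A 5/5 ok · (2,4)A 6/6 ok · (2,5)A 6/6 ok · (2,6)A 4/4 ok
Row 3: (3,2)A 4/5 ok · (3,3)A 5/5 ok · (3,4)A 6/6 ok · (3,5)A 7/7 ok · (3,6)A 5/5 ok
Row 4: (4,1)A 4/4 ok · (4,2)A 5/5 ok · (4,5)A 4/4 ok · (4,6)A 3/3 ok
Row 5: (5,1)A 5/5 ok · (5,2)A 6/6 ok
Row 6: (6,1)A 4/4 ok · (6,2)A 6/6 ok · (6,3)A 5/5 ok · (6,5)A 4/4 ok · (6,6)A 3/3 ok
Row 7: (7,2)A 4/4 ok · (7,3)A 4/4 ok · (7,4)A 4/4 ok · (7,5)A 4/4 ok · (7,6)A 3/3 ok
All meet the threshold, so the configuration is stable.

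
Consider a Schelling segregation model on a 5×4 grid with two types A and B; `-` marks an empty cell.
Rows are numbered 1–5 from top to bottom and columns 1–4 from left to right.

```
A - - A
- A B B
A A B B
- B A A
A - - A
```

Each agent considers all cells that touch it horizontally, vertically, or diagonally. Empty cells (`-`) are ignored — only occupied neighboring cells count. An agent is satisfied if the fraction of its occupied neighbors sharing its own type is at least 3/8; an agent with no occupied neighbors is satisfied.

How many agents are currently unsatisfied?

3

Row 1: (1,1)A 1/1 ✓ · (1,4)A 0/2 ✗
Row 2: (2,2)A 3/5 ✓ · (2,3)B 3/6 ✓ · (2,4)B 3/4 ✓
Row 3: (3,1)A 2/3 ✓ · (3,2)A 3/6 ✓ · (3,3)B 4/8 ✓ · (3,4)B 3/5 ✓
Row 4: (4,2)B 1/5 ✗ · (4,3)A 3/6 ✓ · (4,4)A 2/4 ✓
Row 5: (5,1)A 0/1 ✗ · (5,4)A 2/2 ✓
Unsatisfied: (1,4), (4,2), (5,1) — 3 in total.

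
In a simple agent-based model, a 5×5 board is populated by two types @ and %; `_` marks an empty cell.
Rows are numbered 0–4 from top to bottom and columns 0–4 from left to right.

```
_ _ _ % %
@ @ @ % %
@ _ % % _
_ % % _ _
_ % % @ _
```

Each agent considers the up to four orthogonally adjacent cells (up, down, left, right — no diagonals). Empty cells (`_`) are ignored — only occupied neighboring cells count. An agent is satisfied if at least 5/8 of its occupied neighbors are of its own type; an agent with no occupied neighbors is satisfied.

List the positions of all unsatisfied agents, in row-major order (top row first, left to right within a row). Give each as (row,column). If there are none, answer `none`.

Row 0: (0,3)% 2/2 ok · (0,4)% 2/2 ok
Row 1: (1,0)@ 2/2 ok · (1,1)@ 2/2 ok · (1,2)@ 1/3 unhappy · (1,3)% 3/4 ok · (1,4)% 2/2 ok
Row 2: (2,0)@ 1/1 ok · (2,2)% 2/3 ok · (2,3)% 2/2 ok
Row 3: (3,1)% 2/2 ok · (3,2)% 3/3 ok
Row 4: (4,1)% 2/2 ok · (4,2)% 2/3 ok · (4,3)@ 0/1 unhappy

(1,2), (4,3)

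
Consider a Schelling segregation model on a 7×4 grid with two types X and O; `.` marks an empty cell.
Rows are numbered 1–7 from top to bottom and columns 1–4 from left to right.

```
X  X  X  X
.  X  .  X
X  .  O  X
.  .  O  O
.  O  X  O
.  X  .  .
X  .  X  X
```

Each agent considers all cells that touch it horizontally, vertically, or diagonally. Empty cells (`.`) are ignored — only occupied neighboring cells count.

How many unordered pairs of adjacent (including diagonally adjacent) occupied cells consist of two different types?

10

Scan each occupied cell's neighbors to the right and below (and the two forward diagonals) so each pair is counted once.
From row 1: 0 unlike of 8 pairs (running 0/8).
From row 2: 2 unlike of 4 pairs (running 2/12).
From row 3: 3 unlike of 5 pairs (running 5/17).
From row 4: 2 unlike of 6 pairs (running 7/23).
From row 5: 3 unlike of 4 pairs (running 10/27).
From row 6: 0 unlike of 2 pairs (running 10/29).
From row 7: 0 unlike of 1 pairs (running 10/30).
Total adjacent occupied pairs: 30; unlike-type pairs: 10.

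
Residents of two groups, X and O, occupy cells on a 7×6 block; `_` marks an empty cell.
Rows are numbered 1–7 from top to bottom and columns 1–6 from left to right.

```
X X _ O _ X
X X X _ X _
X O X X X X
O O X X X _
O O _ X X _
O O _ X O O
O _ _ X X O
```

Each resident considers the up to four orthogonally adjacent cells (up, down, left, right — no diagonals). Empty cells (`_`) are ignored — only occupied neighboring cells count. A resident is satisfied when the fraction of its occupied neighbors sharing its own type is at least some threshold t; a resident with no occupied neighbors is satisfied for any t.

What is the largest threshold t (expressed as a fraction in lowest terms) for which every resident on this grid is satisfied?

1/4

(1,1)X 2/2
(1,2)X 2/2
(1,4)O — no occupied neighbors
(1,6)X — no occupied neighbors
(2,1)X 3/3
(2,2)X 3/4
(2,3)X 2/2
(2,5)X 1/1
(3,1)X 1/3
(3,2)O 1/4
(3,3)X 3/4
(3,4)X 3/3
(3,5)X 4/4
(3,6)X 1/1
(4,1)O 2/3
(4,2)O 3/4
(4,3)X 2/3
(4,4)X 4/4
(4,5)X 3/3
(5,1)O 3/3
(5,2)O 3/3
(5,4)X 3/3
(5,5)X 2/3
(6,1)O 3/3
(6,2)O 2/2
(6,4)X 2/3
(6,5)O 1/4
(6,6)O 2/2
(7,1)O 1/1
(7,4)X 2/2
(7,5)X 1/3
(7,6)O 1/2
The smallest same-type fraction is 1/4 at (3,2), which reduces to 1/4. Any threshold above that leaves this resident unsatisfied.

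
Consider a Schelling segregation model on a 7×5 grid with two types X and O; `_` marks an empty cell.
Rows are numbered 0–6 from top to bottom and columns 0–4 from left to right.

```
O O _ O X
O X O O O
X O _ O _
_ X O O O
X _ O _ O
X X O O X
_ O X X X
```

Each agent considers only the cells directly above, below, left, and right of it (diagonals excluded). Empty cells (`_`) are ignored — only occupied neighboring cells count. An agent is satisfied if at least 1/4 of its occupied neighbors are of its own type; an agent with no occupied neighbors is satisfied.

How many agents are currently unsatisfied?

6

Row 0: (0,0)O 2/2 satisfied · (0,1)O 1/2 satisfied · (0,3)O 1/2 satisfied · (0,4)X 0/2 not
Row 1: (1,0)O 1/3 satisfied · (1,1)X 0/4 not · (1,2)O 1/2 satisfied · (1,3)O 4/4 satisfied · (1,4)O 1/2 satisfied
Row 2: (2,0)X 0/2 not · (2,1)O 0/3 not · (2,3)O 2/2 satisfied
Row 3: (3,1)X 0/2 not · (3,2)O 2/3 satisfied · (3,3)O 3/3 satisfied · (3,4)O 2/2 satisfied
Row 4: (4,0)X 1/1 satisfied · (4,2)O 2/2 satisfied · (4,4)O 1/2 satisfied
Row 5: (5,0)X 2/2 satisfied · (5,1)X 1/3 satisfied · (5,2)O 2/4 satisfied · (5,3)O 1/3 satisfied · (5,4)X 1/3 satisfied
Row 6: (6,1)O 0/2 not · (6,2)X 1/3 satisfied · (6,3)X 2/3 satisfied · (6,4)X 2/2 satisfied
Unsatisfied: (0,4), (1,1), (2,0), (2,1), (3,1), (6,1) — 6 in total.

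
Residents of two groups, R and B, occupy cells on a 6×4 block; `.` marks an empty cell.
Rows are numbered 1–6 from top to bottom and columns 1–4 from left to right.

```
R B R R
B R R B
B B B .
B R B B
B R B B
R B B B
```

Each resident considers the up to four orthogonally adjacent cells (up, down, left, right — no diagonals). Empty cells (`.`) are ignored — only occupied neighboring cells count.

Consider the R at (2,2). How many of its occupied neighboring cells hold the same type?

Occupied neighbors of (2,2): (1,2)=B, (3,2)=B, (2,1)=B, (2,3)=R.
Same type (R): 1 of 4.

1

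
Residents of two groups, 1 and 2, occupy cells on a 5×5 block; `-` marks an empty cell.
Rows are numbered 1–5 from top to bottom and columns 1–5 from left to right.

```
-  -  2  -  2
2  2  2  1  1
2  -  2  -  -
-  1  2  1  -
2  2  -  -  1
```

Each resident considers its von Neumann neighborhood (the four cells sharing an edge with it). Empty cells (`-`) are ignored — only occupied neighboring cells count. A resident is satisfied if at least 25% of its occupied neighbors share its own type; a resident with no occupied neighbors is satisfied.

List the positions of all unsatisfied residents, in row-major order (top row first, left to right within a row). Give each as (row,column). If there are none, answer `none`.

(1,5), (4,2), (4,4)

Row 1: (1,3)2 1/1 ok · (1,5)2 0/1 unhappy
Row 2: (2,1)2 2/2 ok · (2,2)2 2/2 ok · (2,3)2 3/4 ok · (2,4)1 1/2 ok · (2,5)1 1/2 ok
Row 3: (3,1)2 1/1 ok · (3,3)2 2/2 ok
Row 4: (4,2)1 0/2 unhappy · (4,3)2 1/3 ok · (4,4)1 0/1 unhappy
Row 5: (5,1)2 1/1 ok · (5,2)2 1/2 ok · (5,5)1 0/0 ok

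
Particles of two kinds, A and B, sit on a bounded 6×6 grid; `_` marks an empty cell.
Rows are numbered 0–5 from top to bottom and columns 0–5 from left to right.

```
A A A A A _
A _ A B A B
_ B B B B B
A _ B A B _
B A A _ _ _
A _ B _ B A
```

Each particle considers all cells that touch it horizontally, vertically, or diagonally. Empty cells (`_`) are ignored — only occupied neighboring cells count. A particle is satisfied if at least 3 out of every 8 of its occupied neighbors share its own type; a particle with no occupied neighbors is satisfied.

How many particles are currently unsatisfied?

7

Row 0: (0,0)A 2/2 ✓ · (0,1)A 4/4 ✓ · (0,2)A 3/4 ✓ · (0,3)A 4/5 ✓ · (0,4)A 2/4 ✓
Row 1: (1,0)A 2/3 ✓ · (1,2)A 3/7 ✓ · (1,3)B 3/8 ✓ · (1,4)A 2/7 ✗ · (1,5)B 2/4 ✓
Row 2: (2,1)B 2/5 ✓ · (2,2)B 4/6 ✓ · (2,3)B 5/8 ✓ · (2,4)B 5/7 ✓ · (2,5)B 3/4 ✓
Row 3: (3,0)A 1/3 ✗ · (3,2)B 3/6 ✓ · (3,3)A 1/6 ✗ · (3,4)B 3/4 ✓
Row 4: (4,0)B 0/3 ✗ · (4,1)A 3/6 ✓ · (4,2)A 2/4 ✓
Row 5: (5,0)A 1/2 ✓ · (5,2)B 0/2 ✗ · (5,4)B 0/1 ✗ · (5,5)A 0/1 ✗
Unsatisfied: (1,4), (3,0), (3,3), (4,0), (5,2), (5,4), (5,5) — 7 in total.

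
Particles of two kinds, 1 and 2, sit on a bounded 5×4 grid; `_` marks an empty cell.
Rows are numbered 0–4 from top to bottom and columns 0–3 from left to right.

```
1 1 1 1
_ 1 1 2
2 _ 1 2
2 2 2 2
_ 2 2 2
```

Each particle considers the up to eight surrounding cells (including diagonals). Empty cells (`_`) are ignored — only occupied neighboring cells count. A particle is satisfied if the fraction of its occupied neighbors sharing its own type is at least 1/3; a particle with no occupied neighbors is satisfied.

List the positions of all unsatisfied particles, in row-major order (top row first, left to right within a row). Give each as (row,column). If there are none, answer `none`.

(1,3), (2,2)

Row 0: (0,0)1 2/2 satisfied · (0,1)1 4/4 satisfied · (0,2)1 4/5 satisfied · (0,3)1 2/3 satisfied
Row 1: (1,1)1 5/6 satisfied · (1,2)1 5/7 satisfied · (1,3)2 1/5 not
Row 2: (2,0)2 2/3 satisfied · (2,2)1 2/7 not · (2,3)2 3/5 satisfied
Row 3: (3,0)2 3/3 satisfied · (3,1)2 5/6 satisfied · (3,2)2 6/7 satisfied · (3,3)2 4/5 satisfied
Row 4: (4,1)2 4/4 satisfied · (4,2)2 5/5 satisfied · (4,3)2 3/3 satisfied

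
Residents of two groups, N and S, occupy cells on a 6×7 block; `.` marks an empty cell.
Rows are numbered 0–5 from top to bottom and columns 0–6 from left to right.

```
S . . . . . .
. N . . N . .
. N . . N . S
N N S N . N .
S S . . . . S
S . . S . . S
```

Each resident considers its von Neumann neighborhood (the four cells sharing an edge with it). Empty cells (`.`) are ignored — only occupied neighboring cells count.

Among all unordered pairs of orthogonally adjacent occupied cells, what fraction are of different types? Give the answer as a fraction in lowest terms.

4/11

Scan each occupied cell's neighbors to the right and below so each pair is counted once.
From row 1: 0 unlike of 2 pairs (running 0/2).
From row 2: 0 unlike of 1 pairs (running 0/3).
From row 3: 4 unlike of 5 pairs (running 4/8).
From row 4: 0 unlike of 3 pairs (running 4/11).
Total adjacent occupied pairs: 11; unlike-type pairs: 4.
4/11 is already in lowest terms.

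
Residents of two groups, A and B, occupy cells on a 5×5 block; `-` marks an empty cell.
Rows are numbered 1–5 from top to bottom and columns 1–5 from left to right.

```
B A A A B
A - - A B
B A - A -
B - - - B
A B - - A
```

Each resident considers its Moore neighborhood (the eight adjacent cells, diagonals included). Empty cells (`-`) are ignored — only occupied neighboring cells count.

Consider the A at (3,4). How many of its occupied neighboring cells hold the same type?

1

Occupied neighbors of (3,4): (2,4)=A, (2,5)=B, (4,5)=B.
Same type (A): 1 of 3.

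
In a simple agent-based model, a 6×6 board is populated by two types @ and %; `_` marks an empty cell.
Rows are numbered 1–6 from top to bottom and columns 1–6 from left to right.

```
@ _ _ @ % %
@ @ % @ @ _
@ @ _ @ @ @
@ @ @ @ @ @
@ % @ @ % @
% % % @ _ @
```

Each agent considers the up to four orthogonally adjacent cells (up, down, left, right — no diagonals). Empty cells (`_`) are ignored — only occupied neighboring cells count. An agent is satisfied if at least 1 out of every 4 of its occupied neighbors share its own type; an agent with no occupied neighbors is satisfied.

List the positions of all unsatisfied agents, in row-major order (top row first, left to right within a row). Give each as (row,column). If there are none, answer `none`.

Row 1: (1,1)@ 1/1 ok · (1,4)@ 1/2 ok · (1,5)% 1/3 ok · (1,6)% 1/1 ok
Row 2: (2,1)@ 3/3 ok · (2,2)@ 2/3 ok · (2,3)% 0/2 unhappy · (2,4)@ 3/4 ok · (2,5)@ 2/3 ok
Row 3: (3,1)@ 3/3 ok · (3,2)@ 3/3 ok · (3,4)@ 3/3 ok · (3,5)@ 4/4 ok · (3,6)@ 2/2 ok
Row 4: (4,1)@ 3/3 ok · (4,2)@ 3/4 ok · (4,3)@ 3/3 ok · (4,4)@ 4/4 ok · (4,5)@ 3/4 ok · (4,6)@ 3/3 ok
Row 5: (5,1)@ 1/3 ok · (5,2)% 1/4 ok · (5,3)@ 2/4 ok · (5,4)@ 3/4 ok · (5,5)% 0/3 unhappy · (5,6)@ 2/3 ok
Row 6: (6,1)% 1/2 ok · (6,2)% 3/3 ok · (6,3)% 1/3 ok · (6,4)@ 1/2 ok · (6,6)@ 1/1 ok

(2,3), (5,5)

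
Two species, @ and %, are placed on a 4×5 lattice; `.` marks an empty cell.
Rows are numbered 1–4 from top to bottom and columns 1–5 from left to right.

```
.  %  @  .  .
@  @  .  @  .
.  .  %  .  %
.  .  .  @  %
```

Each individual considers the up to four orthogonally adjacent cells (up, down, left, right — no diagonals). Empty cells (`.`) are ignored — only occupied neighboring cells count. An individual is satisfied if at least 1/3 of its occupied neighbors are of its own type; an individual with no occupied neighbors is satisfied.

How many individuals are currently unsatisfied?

(1,2)% 0/2 ✗
(1,3)@ 0/1 ✗
(2,1)@ 1/1 ✓
(2,2)@ 1/2 ✓
(2,4)@ 0/0 ✓
(3,3)% 0/0 ✓
(3,5)% 1/1 ✓
(4,4)@ 0/1 ✗
(4,5)% 1/2 ✓
Unsatisfied: (1,2), (1,3), (4,4) — 3 in total.

3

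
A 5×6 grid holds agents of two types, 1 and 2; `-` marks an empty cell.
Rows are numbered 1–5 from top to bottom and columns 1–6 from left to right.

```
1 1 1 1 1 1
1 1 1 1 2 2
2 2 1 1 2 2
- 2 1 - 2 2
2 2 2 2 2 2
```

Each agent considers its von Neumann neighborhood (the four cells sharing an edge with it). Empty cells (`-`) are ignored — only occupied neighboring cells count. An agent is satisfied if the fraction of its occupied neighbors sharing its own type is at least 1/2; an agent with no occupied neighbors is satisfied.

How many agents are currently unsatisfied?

1

Row 1: (1,1)1 2/2 ok · (1,2)1 3/3 ok · (1,3)1 3/3 ok · (1,4)1 3/3 ok · (1,5)1 2/3 ok · (1,6)1 1/2 ok
Row 2: (2,1)1 2/3 ok · (2,2)1 3/4 ok · (2,3)1 4/4 ok · (2,4)1 3/4 ok · (2,5)2 2/4 ok · (2,6)2 2/3 ok
Row 3: (3,1)2 1/2 ok · (3,2)2 2/4 ok · (3,3)1 3/4 ok · (3,4)1 2/3 ok · (3,5)2 3/4 ok · (3,6)2 3/3 ok
Row 4: (4,2)2 2/3 ok · (4,3)1 1/3 unhappy · (4,5)2 3/3 ok · (4,6)2 3/3 ok
Row 5: (5,1)2 1/1 ok · (5,2)2 3/3 ok · (5,3)2 2/3 ok · (5,4)2 2/2 ok · (5,5)2 3/3 ok · (5,6)2 2/2 ok
Unsatisfied: (4,3) — 1 in total.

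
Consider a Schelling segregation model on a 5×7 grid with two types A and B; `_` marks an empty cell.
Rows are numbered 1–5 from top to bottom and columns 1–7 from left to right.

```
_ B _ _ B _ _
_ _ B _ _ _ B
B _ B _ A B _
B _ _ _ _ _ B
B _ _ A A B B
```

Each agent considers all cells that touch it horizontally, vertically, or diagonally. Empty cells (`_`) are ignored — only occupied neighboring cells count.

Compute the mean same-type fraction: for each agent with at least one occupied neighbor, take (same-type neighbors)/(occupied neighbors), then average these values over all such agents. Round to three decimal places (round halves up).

0.845

Row 1: (1,2)B 1/1 · (1,5)B — no occupied neighbors
Row 2: (2,3)B 2/2 · (2,7)B 1/1
Row 3: (3,1)B 1/1 · (3,3)B 1/1 · (3,5)A 0/1 · (3,6)B 2/3
Row 4: (4,1)B 2/2 · (4,7)B 3/3
Row 5: (5,1)B 1/1 · (5,4)A 1/1 · (5,5)A 1/2 · (5,6)B 2/3 · (5,7)B 2/2
Sum over 14 agents: 1/1 + 2/2 + 1/1 + 1/1 + 1/1 + 0/1 + 2/3 + 2/2 + 3/3 + 1/1 + 1/1 + 1/2 + 2/3 + 2/2 = 71/6; mean = 71/6 ÷ 14 = 71/84 = 0.845238… → 0.845.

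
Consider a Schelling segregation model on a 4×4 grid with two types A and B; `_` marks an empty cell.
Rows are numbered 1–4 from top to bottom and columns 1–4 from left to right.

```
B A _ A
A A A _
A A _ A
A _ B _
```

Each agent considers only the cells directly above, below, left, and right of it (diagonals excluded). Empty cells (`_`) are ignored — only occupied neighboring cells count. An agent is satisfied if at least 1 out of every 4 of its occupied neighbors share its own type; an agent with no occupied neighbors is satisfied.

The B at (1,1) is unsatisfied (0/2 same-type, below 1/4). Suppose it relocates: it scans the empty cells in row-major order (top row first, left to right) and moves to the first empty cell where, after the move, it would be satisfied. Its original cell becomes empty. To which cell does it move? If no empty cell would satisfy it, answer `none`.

(3,3)

Vacating (1,1). Empty cells in order:
  (1,3): 0/3 same-type → still unsatisfied.
  (2,4): 0/3 same-type → still unsatisfied.
  (3,3): 1/4 same-type → satisfied — stop here.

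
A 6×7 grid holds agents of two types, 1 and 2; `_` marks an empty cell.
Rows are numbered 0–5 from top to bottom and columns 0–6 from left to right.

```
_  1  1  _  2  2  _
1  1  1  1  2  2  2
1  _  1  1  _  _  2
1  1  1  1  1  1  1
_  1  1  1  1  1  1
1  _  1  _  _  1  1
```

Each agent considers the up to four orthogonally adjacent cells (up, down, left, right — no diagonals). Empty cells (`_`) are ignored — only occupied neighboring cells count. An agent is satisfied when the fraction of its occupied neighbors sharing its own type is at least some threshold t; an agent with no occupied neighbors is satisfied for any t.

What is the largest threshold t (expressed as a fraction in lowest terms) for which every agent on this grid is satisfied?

1/2

Row 0: (0,1)1 2/2 · (0,2)1 2/2 · (0,4)2 2/2 · (0,5)2 2/2
Row 1: (1,0)1 2/2 · (1,1)1 3/3 · (1,2)1 4/4 · (1,3)1 2/3 · (1,4)2 2/3 · (1,5)2 3/3 · (1,6)2 2/2
Row 2: (2,0)1 2/2 · (2,2)1 3/3 · (2,3)1 3/3 · (2,6)2 1/2
Row 3: (3,0)1 2/2 · (3,1)1 3/3 · (3,2)1 4/4 · (3,3)1 4/4 · (3,4)1 3/3 · (3,5)1 3/3 · (3,6)1 2/3
Row 4: (4,1)1 2/2 · (4,2)1 4/4 · (4,3)1 3/3 · (4,4)1 3/3 · (4,5)1 4/4 · (4,6)1 3/3
Row 5: (5,0)1 — no occupied neighbors · (5,2)1 1/1 · (5,5)1 2/2 · (5,6)1 2/2
The smallest same-type fraction is 1/2 at (2,6), which reduces to 1/2. Any threshold above that leaves this agent unsatisfied.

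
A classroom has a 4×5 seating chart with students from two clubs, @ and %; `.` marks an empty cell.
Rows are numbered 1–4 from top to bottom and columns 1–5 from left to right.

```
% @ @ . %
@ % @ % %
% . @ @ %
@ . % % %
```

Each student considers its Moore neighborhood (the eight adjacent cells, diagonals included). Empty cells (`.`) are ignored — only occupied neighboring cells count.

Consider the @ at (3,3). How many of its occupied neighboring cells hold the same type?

Occupied neighbors of (3,3): (2,2)=%, (2,3)=@, (2,4)=%, (3,4)=@, (4,3)=%, (4,4)=%.
Same type (@): 2 of 6.

2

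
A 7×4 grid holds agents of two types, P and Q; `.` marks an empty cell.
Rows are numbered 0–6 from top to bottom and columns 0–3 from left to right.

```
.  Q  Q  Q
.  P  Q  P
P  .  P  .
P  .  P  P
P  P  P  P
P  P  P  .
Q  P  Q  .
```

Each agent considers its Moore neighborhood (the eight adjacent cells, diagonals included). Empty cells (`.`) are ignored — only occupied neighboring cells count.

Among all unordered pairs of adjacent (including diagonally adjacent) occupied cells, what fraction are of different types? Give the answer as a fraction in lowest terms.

13/48

Scan each occupied cell's neighbors to the right and below (and the two forward diagonals) so each pair is counted once.
From row 0: 4 unlike of 9 pairs (running 4/9).
From row 1: 3 unlike of 6 pairs (running 7/15).
From row 2: 0 unlike of 3 pairs (running 7/18).
From row 3: 0 unlike of 8 pairs (running 7/26).
From row 4: 0 unlike of 11 pairs (running 7/37).
From row 5: 4 unlike of 9 pairs (running 11/46).
From row 6: 2 unlike of 2 pairs (running 13/48).
Total adjacent occupied pairs: 48; unlike-type pairs: 13.
13/48 is already in lowest terms.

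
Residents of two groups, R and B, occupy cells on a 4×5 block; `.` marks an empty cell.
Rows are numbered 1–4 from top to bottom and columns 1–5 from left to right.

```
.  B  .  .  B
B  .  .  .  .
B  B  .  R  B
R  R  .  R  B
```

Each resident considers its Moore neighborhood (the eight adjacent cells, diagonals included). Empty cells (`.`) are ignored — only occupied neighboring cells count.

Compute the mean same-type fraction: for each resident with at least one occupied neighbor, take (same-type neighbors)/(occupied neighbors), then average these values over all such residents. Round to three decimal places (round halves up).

(1,2)B 1/1
(1,5)B — no occupied neighbors
(2,1)B 3/3
(3,1)B 2/4
(3,2)B 2/4
(3,4)R 1/3
(3,5)B 1/3
(4,1)R 1/3
(4,2)R 1/3
(4,4)R 1/3
(4,5)B 1/3
Sum over 10 residents: 1/1 + 3/3 + 2/4 + 2/4 + 1/3 + 1/3 + 1/3 + 1/3 + 1/3 + 1/3 = 5; mean = 5 ÷ 10 = 1/2 = 0.5 → 0.500.

0.500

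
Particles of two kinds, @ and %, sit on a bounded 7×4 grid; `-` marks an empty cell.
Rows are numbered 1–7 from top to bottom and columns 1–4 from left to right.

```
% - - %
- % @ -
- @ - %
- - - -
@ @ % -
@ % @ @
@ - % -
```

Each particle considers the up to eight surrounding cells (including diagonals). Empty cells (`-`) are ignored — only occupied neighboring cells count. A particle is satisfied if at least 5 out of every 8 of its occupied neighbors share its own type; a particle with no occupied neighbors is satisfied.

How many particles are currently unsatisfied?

(1,1)% 1/1 ✓
(1,4)% 0/1 ✗
(2,2)% 1/3 ✗
(2,3)@ 1/4 ✗
(3,2)@ 1/2 ✗
(3,4)% 0/1 ✗
(5,1)@ 2/3 ✓
(5,2)@ 3/5 ✗
(5,3)% 1/4 ✗
(6,1)@ 3/4 ✓
(6,2)% 2/7 ✗
(6,3)@ 2/5 ✗
(6,4)@ 1/3 ✗
(7,1)@ 1/2 ✗
(7,3)% 1/3 ✗
Unsatisfied: (1,4), (2,2), (2,3), (3,2), (3,4), (5,2), (5,3), (6,2), (6,3), (6,4), (7,1), (7,3) — 12 in total.

12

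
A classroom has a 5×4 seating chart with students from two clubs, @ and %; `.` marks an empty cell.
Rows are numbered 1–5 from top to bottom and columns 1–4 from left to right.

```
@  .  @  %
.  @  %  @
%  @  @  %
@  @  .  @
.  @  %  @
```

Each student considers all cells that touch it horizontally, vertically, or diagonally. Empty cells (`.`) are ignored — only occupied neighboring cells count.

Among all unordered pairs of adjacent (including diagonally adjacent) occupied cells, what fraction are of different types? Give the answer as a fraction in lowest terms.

18/35

Scan each occupied cell's neighbors to the right and below (and the two forward diagonals) so each pair is counted once.
Row 1: @(1,1)–@(2,2)= @(1,3)–%(1,4)≠ @(1,3)–%(2,3)≠ @(1,3)–@(2,4)= @(1,3)–@(2,2)= %(1,4)–@(2,4)≠ %(1,4)–%(2,3)=  → 3/7 unlike.
Row 2: @(2,2)–%(2,3)≠ @(2,2)–@(3,2)= @(2,2)–@(3,3)= @(2,2)–%(3,1)≠ %(2,3)–@(2,4)≠ %(2,3)–@(3,3)≠ %(2,3)–%(3,4)= %(2,3)–@(3,2)≠ @(2,4)–%(3,4)≠ @(2,4)–@(3,3)=  → 6/10 unlike.
Row 3: %(3,1)–@(3,2)≠ %(3,1)–@(4,1)≠ %(3,1)–@(4,2)≠ @(3,2)–@(3,3)= @(3,2)–@(4,2)= @(3,2)–@(4,1)= @(3,3)–%(3,4)≠ @(3,3)–@(4,4)= @(3,3)–@(4,2)= %(3,4)–@(4,4)≠  → 5/10 unlike.
Row 4: @(4,1)–@(4,2)= @(4,1)–@(5,2)= @(4,2)–@(5,2)= @(4,2)–%(5,3)≠ @(4,4)–@(5,4)= @(4,4)–%(5,3)≠  → 2/6 unlike.
Row 5: @(5,2)–%(5,3)≠ %(5,3)–@(5,4)≠  → 2/2 unlike.
Total adjacent occupied pairs: 35; unlike-type pairs: 18.
18/35 is already in lowest terms.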